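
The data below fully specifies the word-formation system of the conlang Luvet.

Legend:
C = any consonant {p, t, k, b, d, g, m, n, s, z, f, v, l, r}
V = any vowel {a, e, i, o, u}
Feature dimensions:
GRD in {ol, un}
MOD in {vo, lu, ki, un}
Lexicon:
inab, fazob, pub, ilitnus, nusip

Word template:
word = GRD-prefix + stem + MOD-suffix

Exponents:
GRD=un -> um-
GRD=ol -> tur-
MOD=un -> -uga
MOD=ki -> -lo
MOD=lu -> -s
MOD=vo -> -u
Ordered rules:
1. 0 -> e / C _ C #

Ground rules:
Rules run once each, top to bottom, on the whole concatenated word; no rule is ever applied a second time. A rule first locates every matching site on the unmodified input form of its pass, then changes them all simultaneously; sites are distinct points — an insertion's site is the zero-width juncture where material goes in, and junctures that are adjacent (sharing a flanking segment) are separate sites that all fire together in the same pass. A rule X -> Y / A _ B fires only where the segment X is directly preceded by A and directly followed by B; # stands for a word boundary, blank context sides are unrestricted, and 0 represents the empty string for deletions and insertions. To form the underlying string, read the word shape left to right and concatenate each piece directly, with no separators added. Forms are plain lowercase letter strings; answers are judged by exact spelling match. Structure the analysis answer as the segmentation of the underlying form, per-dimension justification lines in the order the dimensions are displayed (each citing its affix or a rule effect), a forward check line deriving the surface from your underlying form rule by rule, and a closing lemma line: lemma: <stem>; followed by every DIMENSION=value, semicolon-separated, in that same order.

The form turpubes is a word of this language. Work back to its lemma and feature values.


underlying: tur-pub-s
GRD=ol - signalled by the affix tur-
MOD=lu - signalled by the affix -s
check: turpubs -> turpubes
lemma: pub; GRD=ol; MOD=lu


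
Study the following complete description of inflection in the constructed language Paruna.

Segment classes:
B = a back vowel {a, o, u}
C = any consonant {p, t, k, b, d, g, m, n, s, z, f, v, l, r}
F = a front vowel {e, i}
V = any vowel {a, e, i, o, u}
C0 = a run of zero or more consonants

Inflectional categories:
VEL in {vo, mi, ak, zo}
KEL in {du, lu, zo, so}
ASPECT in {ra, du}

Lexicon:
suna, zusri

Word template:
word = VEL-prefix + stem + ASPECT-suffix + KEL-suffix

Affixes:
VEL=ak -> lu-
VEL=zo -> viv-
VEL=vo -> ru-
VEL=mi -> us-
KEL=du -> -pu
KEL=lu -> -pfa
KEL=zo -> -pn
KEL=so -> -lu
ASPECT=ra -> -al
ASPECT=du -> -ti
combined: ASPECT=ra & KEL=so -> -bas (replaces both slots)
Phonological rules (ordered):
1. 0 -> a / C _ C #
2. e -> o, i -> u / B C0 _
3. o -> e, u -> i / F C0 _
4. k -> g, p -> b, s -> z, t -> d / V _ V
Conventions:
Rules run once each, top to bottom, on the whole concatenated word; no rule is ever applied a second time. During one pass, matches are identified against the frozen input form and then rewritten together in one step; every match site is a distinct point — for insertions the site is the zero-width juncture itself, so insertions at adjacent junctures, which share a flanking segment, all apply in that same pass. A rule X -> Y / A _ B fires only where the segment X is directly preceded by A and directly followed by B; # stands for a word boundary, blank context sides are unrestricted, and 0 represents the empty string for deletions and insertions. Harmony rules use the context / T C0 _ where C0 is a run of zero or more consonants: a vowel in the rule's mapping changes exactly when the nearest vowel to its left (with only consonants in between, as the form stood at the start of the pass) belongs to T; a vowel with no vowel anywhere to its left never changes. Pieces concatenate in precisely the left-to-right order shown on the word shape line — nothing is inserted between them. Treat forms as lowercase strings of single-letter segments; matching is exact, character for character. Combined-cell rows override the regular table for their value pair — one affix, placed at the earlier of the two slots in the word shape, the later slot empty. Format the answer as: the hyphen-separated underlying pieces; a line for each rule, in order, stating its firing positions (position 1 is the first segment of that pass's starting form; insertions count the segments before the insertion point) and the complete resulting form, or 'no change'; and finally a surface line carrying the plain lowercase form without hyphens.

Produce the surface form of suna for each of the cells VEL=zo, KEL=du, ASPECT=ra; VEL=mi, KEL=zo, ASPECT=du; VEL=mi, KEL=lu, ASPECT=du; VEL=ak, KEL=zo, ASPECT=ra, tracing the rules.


cell VEL=zo, KEL=du, ASPECT=ra:
underlying: viv-suna-al-pu
1. 0 -> a / C _ C #: no change
2. e -> o, i -> u / B C0 _: no change
3. o -> e, u -> i / F C0 _: fires at position(s) 5: vivsinaalpu
4. k -> g, p -> b, s -> z, t -> d / V _ V: no change
surface: vivsinaalpu

cell VEL=mi, KEL=zo, ASPECT=du:
underlying: us-suna-ti-pn
1. 0 -> a / C _ C #: inserts after position(s) 9: ussunatipan
2. e -> o, i -> u / B C0 _: fires at position(s) 8: ussunatupan
3. o -> e, u -> i / F C0 _: no change
4. k -> g, p -> b, s -> z, t -> d / V _ V: fires at position(s) 7, 9: ussunaduban
surface: ussunaduban

cell VEL=mi, KEL=lu, ASPECT=du:
underlying: us-suna-ti-pfa
1. 0 -> a / C _ C #: no change
2. e -> o, i -> u / B C0 _: fires at position(s) 8: ussunatupfa
3. o -> e, u -> i / F C0 _: no change
4. k -> g, p -> b, s -> z, t -> d / V _ V: fires at position(s) 7: ussunadupfa
surface: ussunadupfa

cell VEL=ak, KEL=zo, ASPECT=ra:
underlying: lu-suna-al-pn
1. 0 -> a / C _ C #: inserts after position(s) 9: lusunaalpan
2. e -> o, i -> u / B C0 _: no change
3. o -> e, u -> i / F C0 _: no change
4. k -> g, p -> b, s -> z, t -> d / V _ V: fires at position(s) 3: luzunaalpan
surface: luzunaalpan


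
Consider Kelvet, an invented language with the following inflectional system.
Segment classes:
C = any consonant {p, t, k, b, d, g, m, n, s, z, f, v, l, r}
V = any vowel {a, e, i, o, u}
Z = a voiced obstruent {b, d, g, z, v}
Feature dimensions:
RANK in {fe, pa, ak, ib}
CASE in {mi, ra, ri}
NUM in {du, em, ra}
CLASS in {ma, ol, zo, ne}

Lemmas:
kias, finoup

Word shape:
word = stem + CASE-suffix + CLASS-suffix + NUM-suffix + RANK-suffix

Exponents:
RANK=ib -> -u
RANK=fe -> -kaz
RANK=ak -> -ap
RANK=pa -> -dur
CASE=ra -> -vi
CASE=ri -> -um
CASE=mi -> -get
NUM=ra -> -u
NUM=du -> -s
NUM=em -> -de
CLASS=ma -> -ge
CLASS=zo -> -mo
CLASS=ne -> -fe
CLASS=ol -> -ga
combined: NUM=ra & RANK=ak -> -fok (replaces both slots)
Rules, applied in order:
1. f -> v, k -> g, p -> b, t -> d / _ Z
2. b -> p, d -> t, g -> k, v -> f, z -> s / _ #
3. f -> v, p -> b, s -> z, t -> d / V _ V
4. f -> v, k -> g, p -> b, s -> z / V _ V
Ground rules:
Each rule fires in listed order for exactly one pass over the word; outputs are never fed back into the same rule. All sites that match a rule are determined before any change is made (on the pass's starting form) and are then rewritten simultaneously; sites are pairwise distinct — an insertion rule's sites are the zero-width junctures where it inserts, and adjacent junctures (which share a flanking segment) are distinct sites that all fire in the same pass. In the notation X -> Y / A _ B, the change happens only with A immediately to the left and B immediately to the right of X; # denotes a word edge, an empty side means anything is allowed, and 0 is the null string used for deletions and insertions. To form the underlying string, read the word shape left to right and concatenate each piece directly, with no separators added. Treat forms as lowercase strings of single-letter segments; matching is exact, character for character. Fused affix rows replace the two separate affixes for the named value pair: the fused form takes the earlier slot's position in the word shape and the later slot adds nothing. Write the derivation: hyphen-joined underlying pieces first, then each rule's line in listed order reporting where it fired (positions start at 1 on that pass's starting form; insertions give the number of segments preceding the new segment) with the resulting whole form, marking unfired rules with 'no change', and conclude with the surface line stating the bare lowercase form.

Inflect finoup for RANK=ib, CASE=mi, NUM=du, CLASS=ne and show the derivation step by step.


underlying: finoup-get-fe-s-u
1. f -> v, k -> g, p -> b, t -> d / _ Z: fires at position(s) 6: finoubgetfesu
2. b -> p, d -> t, g -> k, v -> f, z -> s / _ #: no change
3. f -> v, p -> b, s -> z, t -> d / V _ V: fires at position(s) 12: finoubgetfezu
4. f -> v, k -> g, p -> b, s -> z / V _ V: no change
surface: finoubgetfezu


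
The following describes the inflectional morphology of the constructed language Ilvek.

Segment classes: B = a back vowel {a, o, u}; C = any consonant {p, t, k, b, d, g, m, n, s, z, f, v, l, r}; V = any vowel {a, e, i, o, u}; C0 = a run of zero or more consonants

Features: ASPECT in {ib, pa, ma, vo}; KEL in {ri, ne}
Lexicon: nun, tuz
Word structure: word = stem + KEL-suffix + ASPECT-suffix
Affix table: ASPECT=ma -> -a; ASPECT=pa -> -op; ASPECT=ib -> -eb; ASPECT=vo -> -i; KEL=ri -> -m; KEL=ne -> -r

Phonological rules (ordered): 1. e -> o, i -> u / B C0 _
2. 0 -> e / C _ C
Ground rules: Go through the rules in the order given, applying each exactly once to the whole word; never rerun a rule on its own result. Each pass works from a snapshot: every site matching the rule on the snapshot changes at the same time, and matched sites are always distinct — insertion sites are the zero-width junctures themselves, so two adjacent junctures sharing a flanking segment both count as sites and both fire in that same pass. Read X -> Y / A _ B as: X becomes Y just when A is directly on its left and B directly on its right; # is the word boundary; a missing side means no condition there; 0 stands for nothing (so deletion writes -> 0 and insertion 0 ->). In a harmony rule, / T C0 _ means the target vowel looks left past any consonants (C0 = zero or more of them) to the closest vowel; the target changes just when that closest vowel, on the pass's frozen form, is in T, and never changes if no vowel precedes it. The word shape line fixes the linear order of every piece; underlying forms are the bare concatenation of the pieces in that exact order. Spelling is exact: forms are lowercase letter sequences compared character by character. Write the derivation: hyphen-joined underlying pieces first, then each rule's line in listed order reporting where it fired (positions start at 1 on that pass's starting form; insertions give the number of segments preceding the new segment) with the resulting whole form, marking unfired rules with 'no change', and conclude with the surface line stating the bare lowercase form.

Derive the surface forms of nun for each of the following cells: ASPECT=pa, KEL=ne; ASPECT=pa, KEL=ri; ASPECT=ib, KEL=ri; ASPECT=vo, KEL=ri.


cell ASPECT=pa, KEL=ne:
underlying: nun-r-op
1. e -> o, i -> u / B C0 _: no change
2. 0 -> e / C _ C: inserts after position(s) 3: nunerop
surface: nunerop

cell ASPECT=pa, KEL=ri:
underlying: nun-m-op
1. e -> o, i -> u / B C0 _: no change
2. 0 -> e / C _ C: inserts after position(s) 3: nunemop
surface: nunemop

cell ASPECT=ib, KEL=ri:
underlying: nun-m-eb
1. e -> o, i -> u / B C0 _: fires at position(s) 5: nunmob
2. 0 -> e / C _ C: inserts after position(s) 3: nunemob
surface: nunemob

cell ASPECT=vo, KEL=ri:
underlying: nun-m-i
1. e -> o, i -> u / B C0 _: fires at position(s) 5: nunmu
2. 0 -> e / C _ C: inserts after position(s) 3: nunemu
surface: nunemu


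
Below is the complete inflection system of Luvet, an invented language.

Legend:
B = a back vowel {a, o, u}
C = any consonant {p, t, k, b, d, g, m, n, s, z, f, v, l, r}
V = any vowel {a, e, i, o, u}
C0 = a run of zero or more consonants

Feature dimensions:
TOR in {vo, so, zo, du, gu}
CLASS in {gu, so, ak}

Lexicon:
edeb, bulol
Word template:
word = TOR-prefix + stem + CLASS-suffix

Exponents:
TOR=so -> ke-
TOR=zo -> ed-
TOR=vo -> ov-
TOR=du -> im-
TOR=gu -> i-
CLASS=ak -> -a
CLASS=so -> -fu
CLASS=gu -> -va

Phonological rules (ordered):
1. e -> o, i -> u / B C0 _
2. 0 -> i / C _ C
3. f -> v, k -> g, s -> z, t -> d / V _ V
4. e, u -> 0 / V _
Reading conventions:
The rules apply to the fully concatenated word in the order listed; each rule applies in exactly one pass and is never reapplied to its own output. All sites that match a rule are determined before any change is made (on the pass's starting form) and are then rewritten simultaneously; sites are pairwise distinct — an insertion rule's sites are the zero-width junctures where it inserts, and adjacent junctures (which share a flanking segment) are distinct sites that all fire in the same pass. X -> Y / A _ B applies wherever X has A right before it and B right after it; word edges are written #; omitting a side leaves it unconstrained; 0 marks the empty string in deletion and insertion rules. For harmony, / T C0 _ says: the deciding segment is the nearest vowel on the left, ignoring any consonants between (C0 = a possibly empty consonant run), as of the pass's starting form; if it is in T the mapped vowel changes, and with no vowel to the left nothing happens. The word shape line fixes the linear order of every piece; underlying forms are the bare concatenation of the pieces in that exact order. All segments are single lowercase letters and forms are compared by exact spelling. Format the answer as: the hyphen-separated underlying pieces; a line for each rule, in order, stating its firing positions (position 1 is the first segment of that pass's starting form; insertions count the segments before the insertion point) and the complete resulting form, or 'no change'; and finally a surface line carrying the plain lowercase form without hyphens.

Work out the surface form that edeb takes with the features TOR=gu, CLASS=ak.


underlying: i-edeb-a
1. e -> o, i -> u / B C0 _: no change
2. 0 -> i / C _ C: no change
3. f -> v, k -> g, s -> z, t -> d / V _ V: no change
4. e, u -> 0 / V _: fires at position(s) 2: ideba
surface: ideba


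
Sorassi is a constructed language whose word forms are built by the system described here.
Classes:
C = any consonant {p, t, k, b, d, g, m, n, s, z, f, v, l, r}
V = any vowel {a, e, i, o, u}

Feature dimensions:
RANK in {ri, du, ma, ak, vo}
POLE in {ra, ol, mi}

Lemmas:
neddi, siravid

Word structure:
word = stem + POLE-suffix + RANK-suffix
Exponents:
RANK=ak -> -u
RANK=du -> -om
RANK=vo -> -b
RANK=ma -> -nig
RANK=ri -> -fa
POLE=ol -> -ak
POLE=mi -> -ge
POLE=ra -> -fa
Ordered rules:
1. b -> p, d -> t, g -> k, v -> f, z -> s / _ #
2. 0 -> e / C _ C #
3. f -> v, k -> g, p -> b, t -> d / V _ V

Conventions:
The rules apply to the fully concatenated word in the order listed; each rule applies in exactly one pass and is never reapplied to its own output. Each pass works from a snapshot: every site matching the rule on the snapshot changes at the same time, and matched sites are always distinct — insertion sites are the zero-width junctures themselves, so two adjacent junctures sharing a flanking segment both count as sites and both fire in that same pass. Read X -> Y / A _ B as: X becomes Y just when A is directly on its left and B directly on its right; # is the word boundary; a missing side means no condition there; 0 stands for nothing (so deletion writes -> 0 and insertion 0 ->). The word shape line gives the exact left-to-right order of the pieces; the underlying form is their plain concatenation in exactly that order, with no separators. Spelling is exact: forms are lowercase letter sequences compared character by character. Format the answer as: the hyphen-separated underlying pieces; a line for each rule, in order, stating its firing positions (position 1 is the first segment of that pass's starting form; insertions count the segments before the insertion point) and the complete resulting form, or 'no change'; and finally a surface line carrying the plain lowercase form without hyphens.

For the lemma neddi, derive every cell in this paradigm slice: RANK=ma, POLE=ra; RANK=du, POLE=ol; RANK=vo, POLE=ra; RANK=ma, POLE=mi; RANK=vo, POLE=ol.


cell RANK=ma, POLE=ra:
underlying: neddi-fa-nig
1. b -> p, d -> t, g -> k, v -> f, z -> s / _ #: fires at position(s) 10: neddifanik
2. 0 -> e / C _ C #: no change
3. f -> v, k -> g, p -> b, t -> d / V _ V: fires at position(s) 6: neddivanik
surface: neddivanik

cell RANK=du, POLE=ol:
underlying: neddi-ak-om
1. b -> p, d -> t, g -> k, v -> f, z -> s / _ #: no change
2. 0 -> e / C _ C #: no change
3. f -> v, k -> g, p -> b, t -> d / V _ V: fires at position(s) 7: neddiagom
surface: neddiagom

cell RANK=vo, POLE=ra:
underlying: neddi-fa-b
1. b -> p, d -> t, g -> k, v -> f, z -> s / _ #: fires at position(s) 8: neddifap
2. 0 -> e / C _ C #: no change
3. f -> v, k -> g, p -> b, t -> d / V _ V: fires at position(s) 6: neddivap
surface: neddivap

cell RANK=ma, POLE=mi:
underlying: neddi-ge-nig
1. b -> p, d -> t, g -> k, v -> f, z -> s / _ #: fires at position(s) 10: neddigenik
2. 0 -> e / C _ C #: no change
3. f -> v, k -> g, p -> b, t -> d / V _ V: no change
surface: neddigenik

cell RANK=vo, POLE=ol:
underlying: neddi-ak-b
1. b -> p, d -> t, g -> k, v -> f, z -> s / _ #: fires at position(s) 8: neddiakp
2. 0 -> e / C _ C #: inserts after position(s) 7: neddiakep
3. f -> v, k -> g, p -> b, t -> d / V _ V: fires at position(s) 7: neddiagep
surface: neddiagep


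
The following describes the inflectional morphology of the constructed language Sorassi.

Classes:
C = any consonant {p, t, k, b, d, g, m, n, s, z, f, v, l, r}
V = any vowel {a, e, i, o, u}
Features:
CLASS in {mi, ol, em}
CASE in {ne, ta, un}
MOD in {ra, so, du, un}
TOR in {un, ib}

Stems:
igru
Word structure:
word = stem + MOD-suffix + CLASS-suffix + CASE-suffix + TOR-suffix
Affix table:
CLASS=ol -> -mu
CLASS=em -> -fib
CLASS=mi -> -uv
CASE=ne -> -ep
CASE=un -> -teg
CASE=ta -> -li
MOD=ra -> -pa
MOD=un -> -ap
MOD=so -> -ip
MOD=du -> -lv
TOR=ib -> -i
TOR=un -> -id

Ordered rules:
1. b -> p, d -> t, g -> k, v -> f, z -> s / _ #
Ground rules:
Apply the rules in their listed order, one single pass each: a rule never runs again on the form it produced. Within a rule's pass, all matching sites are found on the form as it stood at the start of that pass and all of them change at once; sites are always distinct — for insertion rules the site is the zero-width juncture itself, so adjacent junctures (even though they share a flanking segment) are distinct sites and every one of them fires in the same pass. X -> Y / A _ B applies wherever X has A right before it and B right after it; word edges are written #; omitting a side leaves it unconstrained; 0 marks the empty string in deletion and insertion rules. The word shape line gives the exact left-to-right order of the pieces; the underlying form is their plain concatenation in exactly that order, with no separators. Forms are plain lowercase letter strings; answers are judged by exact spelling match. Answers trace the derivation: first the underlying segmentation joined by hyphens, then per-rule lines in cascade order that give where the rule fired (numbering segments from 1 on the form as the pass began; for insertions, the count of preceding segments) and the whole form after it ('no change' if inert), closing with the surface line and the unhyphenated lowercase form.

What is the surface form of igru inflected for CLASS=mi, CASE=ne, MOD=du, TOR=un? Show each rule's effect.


underlying: igru-lv-uv-ep-id
1. b -> p, d -> t, g -> k, v -> f, z -> s / _ #: fires at position(s) 12: igrulvuvepit
surface: igrulvuvepit


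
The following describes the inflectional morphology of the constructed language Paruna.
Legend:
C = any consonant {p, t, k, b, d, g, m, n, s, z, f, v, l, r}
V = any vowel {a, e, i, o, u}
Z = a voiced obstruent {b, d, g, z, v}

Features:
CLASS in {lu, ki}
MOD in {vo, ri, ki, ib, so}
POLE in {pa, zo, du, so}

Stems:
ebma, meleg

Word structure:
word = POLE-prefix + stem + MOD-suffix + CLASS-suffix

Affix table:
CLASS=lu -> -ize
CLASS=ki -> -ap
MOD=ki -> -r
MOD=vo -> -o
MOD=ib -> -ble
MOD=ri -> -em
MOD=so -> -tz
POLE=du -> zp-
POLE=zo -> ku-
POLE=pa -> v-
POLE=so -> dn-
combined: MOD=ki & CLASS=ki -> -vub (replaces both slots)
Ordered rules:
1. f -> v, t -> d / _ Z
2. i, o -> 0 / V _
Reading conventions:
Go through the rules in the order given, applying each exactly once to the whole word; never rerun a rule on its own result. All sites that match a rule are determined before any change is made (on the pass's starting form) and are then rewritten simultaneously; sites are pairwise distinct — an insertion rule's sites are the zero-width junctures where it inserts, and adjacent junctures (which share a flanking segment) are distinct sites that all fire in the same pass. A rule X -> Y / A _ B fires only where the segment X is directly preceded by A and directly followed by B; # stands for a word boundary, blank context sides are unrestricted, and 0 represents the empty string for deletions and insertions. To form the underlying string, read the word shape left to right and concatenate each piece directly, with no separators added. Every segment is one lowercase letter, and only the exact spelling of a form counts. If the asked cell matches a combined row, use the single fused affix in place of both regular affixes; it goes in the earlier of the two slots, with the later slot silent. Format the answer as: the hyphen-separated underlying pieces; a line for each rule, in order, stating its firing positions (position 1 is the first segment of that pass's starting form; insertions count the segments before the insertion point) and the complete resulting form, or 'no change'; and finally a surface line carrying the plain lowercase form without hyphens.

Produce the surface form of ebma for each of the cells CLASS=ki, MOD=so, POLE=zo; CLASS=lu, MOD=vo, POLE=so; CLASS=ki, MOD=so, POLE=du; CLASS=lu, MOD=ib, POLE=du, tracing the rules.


cell CLASS=ki, MOD=so, POLE=zo:
underlying: ku-ebma-tz-ap
1. f -> v, t -> d / _ Z: fires at position(s) 7: kuebmadzap
2. i, o -> 0 / V _: no change
surface: kuebmadzap

cell CLASS=lu, MOD=vo, POLE=so:
underlying: dn-ebma-o-ize
1. f -> v, t -> d / _ Z: no change
2. i, o -> 0 / V _: fires at position(s) 7, 8: dnebmaze
surface: dnebmaze

cell CLASS=ki, MOD=so, POLE=du:
underlying: zp-ebma-tz-ap
1. f -> v, t -> d / _ Z: fires at position(s) 7: zpebmadzap
2. i, o -> 0 / V _: no change
surface: zpebmadzap

cell CLASS=lu, MOD=ib, POLE=du:
underlying: zp-ebma-ble-ize
1. f -> v, t -> d / _ Z: no change
2. i, o -> 0 / V _: fires at position(s) 10: zpebmableze
surface: zpebmableze


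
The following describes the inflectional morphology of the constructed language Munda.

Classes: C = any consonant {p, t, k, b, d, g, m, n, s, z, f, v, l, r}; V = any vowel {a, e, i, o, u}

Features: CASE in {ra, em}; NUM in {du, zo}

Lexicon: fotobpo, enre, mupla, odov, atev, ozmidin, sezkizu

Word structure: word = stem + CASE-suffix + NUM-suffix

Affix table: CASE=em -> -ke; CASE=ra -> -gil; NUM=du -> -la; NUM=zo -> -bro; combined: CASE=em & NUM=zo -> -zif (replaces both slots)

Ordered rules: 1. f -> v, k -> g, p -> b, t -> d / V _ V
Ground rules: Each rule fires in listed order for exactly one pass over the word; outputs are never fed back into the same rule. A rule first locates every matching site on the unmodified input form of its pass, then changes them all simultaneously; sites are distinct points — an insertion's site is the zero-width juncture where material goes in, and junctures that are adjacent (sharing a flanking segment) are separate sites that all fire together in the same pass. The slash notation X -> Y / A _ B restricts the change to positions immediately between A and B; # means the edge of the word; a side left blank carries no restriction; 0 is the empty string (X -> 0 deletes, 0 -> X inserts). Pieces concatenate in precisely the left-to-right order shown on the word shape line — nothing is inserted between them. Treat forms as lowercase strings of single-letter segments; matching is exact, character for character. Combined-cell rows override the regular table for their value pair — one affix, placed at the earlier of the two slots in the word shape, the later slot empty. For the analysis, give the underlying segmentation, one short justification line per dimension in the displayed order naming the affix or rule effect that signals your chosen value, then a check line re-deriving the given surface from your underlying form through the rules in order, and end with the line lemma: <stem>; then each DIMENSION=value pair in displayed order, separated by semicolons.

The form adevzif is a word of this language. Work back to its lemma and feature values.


underlying: atev-zif
CASE=em - signalled by the combined affix row
NUM=zo - signalled by the combined affix row
check: atevzif -> adevzif
lemma: atev; CASE=em; NUM=zo


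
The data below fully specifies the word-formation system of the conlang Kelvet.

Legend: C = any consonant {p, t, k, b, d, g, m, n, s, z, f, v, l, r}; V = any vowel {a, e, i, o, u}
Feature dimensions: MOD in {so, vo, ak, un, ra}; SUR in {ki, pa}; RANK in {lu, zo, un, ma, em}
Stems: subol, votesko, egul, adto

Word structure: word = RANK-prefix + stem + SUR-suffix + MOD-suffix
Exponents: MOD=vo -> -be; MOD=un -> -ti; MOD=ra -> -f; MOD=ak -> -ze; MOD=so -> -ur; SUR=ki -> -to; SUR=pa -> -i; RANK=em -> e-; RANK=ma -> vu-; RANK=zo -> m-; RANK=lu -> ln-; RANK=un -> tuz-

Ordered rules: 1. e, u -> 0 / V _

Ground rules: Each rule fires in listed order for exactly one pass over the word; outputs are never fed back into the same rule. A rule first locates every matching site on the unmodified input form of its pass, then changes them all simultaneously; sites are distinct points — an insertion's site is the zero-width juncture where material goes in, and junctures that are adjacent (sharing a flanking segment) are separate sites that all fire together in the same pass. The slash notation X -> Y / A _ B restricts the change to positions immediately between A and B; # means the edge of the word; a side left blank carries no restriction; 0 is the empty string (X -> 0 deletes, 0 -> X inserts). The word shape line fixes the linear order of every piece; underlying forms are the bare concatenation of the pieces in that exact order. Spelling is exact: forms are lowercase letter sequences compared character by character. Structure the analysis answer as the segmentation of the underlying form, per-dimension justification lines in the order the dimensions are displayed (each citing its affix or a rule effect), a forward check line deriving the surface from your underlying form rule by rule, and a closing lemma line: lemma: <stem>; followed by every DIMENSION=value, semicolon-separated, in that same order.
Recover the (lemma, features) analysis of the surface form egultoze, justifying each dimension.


underlying: e-egul-to-ze
MOD=ak - signalled by the affix -ze
SUR=ki - signalled by the affix -to
RANK=em - signalled by the affix e-
check: eegultoze -> egultoze
lemma: egul; MOD=ak; SUR=ki; RANK=em


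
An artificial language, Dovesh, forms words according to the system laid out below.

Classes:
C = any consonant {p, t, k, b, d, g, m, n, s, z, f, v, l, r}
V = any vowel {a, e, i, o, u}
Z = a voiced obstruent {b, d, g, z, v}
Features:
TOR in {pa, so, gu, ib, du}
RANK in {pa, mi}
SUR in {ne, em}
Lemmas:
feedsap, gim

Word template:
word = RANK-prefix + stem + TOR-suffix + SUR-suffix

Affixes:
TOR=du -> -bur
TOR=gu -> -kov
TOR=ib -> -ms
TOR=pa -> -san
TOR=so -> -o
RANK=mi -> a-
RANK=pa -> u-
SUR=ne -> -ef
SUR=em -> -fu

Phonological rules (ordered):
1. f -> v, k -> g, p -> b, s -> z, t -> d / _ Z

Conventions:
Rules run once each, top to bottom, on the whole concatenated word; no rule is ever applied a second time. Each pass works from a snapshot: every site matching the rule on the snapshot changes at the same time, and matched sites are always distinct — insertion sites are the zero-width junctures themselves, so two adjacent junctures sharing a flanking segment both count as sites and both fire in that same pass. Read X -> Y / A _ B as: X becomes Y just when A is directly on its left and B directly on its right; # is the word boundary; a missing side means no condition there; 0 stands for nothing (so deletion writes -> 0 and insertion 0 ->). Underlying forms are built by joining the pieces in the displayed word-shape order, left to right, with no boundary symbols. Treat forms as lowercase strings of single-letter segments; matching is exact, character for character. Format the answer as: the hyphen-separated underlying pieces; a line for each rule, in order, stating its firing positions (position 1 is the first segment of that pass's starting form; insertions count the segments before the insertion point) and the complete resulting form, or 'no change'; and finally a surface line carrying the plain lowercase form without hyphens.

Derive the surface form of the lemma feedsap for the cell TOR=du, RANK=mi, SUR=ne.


underlying: a-feedsap-bur-ef
1. f -> v, k -> g, p -> b, s -> z, t -> d / _ Z: fires at position(s) 8: afeedsabburef
surface: afeedsabburef


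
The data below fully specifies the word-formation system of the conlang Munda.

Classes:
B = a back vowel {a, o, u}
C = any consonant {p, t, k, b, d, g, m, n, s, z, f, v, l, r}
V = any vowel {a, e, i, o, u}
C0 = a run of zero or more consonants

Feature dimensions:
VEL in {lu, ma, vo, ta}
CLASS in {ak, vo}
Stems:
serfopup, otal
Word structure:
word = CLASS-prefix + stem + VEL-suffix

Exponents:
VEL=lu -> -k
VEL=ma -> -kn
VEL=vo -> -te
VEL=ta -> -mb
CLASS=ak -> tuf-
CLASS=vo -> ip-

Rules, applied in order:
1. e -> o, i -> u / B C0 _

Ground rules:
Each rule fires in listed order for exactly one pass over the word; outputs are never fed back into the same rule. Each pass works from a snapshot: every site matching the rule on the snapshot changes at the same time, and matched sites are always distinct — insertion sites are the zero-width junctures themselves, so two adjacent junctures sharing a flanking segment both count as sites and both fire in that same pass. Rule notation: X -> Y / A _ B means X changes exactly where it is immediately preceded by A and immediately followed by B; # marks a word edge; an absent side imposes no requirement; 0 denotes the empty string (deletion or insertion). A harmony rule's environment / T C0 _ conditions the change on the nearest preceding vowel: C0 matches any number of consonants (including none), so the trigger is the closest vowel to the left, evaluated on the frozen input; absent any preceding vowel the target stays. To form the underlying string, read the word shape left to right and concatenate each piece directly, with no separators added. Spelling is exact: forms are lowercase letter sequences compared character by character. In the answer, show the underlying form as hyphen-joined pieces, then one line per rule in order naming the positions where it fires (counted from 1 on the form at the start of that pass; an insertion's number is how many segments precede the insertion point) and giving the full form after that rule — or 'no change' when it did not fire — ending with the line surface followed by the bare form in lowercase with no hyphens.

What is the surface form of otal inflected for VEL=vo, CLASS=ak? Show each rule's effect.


underlying: tuf-otal-te
1. e -> o, i -> u / B C0 _: fires at position(s) 9: tufotalto
surface: tufotalto


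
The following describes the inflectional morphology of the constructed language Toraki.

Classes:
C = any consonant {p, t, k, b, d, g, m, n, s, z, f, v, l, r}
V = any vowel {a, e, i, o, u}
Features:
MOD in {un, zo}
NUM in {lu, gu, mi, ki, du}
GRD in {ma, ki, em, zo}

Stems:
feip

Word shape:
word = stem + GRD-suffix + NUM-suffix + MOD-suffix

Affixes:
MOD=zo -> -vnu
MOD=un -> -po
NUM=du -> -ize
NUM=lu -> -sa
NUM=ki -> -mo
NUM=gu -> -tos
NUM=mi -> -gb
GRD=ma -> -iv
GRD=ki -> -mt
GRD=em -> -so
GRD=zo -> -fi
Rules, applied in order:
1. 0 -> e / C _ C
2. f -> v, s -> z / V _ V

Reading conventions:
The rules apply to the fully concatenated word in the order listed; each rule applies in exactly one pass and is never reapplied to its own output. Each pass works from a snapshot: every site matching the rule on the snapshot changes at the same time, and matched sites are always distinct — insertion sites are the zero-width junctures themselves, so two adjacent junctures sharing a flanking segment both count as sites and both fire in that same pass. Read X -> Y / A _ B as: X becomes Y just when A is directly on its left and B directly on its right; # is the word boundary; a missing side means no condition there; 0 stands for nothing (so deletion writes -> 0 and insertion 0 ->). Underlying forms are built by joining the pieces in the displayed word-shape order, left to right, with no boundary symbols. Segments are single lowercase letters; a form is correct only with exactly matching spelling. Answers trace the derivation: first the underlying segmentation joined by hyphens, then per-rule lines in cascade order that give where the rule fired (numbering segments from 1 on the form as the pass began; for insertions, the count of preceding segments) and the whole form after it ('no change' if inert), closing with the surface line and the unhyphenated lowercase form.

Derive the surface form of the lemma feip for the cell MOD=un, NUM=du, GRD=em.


underlying: feip-so-ize-po
1. 0 -> e / C _ C: inserts after position(s) 4: feipesoizepo
2. f -> v, s -> z / V _ V: fires at position(s) 6: feipezoizepo
surface: feipezoizepo


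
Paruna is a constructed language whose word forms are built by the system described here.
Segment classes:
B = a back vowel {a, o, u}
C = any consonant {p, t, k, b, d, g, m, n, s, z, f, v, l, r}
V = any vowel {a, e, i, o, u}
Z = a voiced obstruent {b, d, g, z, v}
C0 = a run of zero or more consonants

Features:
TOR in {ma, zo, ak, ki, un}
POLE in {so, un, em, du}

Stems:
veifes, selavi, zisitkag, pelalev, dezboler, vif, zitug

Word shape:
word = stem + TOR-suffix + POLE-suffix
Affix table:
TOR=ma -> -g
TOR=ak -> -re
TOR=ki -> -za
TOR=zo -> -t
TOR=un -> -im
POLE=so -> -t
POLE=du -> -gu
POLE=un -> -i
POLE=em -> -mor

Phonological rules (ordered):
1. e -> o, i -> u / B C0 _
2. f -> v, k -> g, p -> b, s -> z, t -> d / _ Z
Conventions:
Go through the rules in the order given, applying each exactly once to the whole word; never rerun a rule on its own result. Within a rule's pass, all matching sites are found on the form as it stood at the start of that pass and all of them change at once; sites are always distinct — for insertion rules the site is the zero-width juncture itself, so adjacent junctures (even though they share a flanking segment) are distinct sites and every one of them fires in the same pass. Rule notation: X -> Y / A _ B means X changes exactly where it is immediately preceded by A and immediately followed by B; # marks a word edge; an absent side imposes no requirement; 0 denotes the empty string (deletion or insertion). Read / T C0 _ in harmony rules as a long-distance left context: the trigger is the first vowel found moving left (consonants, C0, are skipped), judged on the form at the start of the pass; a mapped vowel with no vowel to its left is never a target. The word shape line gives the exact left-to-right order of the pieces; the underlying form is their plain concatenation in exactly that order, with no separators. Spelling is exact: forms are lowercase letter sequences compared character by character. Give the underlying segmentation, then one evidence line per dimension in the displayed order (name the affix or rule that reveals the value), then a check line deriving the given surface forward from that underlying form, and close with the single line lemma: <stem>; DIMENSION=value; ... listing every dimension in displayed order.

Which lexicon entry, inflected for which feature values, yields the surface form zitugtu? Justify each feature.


underlying: zitug-t-i
TOR=zo - signalled by the affix -t
POLE=un - signalled by the affix -i
check: zitugti -> zitugtu -> zitugtu
lemma: zitug; TOR=zo; POLE=un


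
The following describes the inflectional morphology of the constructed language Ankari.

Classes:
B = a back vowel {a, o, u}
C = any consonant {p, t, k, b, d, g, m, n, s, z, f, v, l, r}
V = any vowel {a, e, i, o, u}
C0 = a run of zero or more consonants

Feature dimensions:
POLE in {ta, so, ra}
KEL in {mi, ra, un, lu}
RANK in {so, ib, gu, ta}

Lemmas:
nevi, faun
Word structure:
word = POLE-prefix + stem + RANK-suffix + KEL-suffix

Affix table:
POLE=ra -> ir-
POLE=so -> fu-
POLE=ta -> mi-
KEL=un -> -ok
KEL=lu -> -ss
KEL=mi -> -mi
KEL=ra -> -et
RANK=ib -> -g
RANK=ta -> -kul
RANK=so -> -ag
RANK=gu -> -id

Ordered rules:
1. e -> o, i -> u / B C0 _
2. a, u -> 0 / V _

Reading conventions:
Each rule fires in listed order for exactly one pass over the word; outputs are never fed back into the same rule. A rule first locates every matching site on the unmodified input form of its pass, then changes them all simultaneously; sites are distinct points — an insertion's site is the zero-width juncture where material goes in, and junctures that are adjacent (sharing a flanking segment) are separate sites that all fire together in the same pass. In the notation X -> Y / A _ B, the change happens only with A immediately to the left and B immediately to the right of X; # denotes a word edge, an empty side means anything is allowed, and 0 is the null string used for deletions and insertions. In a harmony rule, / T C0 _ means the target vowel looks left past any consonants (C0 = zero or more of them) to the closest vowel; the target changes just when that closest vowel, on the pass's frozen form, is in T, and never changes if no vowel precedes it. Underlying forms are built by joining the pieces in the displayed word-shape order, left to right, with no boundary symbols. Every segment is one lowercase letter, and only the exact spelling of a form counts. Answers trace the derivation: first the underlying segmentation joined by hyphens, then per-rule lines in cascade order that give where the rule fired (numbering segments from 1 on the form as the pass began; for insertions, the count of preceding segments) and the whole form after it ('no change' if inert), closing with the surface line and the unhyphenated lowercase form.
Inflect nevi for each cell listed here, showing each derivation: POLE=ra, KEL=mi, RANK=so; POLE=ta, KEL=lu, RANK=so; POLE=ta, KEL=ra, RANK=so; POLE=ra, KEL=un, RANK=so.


cell POLE=ra, KEL=mi, RANK=so:
underlying: ir-nevi-ag-mi
1. e -> o, i -> u / B C0 _: fires at position(s) 10: irneviagmu
2. a, u -> 0 / V _: fires at position(s) 7: irnevigmu
surface: irnevigmu

cell POLE=ta, KEL=lu, RANK=so:
underlying: mi-nevi-ag-ss
1. e -> o, i -> u / B C0 _: no change
2. a, u -> 0 / V _: fires at position(s) 7: minevigss
surface: minevigss

cell POLE=ta, KEL=ra, RANK=so:
underlying: mi-nevi-ag-et
1. e -> o, i -> u / B C0 _: fires at position(s) 9: mineviagot
2. a, u -> 0 / V _: fires at position(s) 7: minevigot
surface: minevigot

cell POLE=ra, KEL=un, RANK=so:
underlying: ir-nevi-ag-ok
1. e -> o, i -> u / B C0 _: no change
2. a, u -> 0 / V _: fires at position(s) 7: irnevigok
surface: irnevigok


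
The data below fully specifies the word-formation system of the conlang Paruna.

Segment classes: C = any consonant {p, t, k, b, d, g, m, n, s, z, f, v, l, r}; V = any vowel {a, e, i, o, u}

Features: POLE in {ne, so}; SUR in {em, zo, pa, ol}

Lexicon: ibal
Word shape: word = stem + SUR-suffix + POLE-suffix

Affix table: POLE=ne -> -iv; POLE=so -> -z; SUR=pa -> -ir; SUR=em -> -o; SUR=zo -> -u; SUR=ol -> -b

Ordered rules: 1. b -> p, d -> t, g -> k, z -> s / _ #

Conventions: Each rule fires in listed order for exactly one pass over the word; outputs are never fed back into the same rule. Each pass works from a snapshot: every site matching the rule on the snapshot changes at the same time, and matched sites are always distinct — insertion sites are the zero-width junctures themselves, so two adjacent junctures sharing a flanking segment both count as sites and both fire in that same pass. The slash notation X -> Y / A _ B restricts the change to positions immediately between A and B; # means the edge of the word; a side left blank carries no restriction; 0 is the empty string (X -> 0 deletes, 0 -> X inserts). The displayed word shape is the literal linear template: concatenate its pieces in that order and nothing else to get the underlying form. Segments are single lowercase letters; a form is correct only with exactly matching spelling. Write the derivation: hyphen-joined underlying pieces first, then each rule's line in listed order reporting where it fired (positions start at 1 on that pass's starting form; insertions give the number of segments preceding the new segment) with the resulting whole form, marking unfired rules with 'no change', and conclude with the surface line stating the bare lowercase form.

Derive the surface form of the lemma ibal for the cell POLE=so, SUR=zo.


underlying: ibal-u-z
1. b -> p, d -> t, g -> k, z -> s / _ #: fires at position(s) 6: ibalus
surface: ibalus
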